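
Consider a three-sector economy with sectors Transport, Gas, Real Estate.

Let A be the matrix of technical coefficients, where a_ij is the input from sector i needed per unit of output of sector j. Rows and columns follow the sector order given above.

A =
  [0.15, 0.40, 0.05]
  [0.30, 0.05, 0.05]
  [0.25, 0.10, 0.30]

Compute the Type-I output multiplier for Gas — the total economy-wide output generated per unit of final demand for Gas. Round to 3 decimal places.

m_G = 2.295

I − A =
  [   0.85    -0.40    -0.05]
  [  -0.30     0.95    -0.05]
  [  -0.25    -0.10     0.70]
Cofactors of I−A, C_ij = (−1)^(i+j)·(minor ij) (rows/columns in the sector order above):
  C_11 = (0.95)(0.70) − (-0.05)(-0.10) = 0.6600
  C_12 = −[(-0.30)(0.70) − (-0.05)(-0.25)] = 0.2225
  C_13 = (-0.30)(-0.10) − (0.95)(-0.25) = 0.2675
  C_21 = −[(-0.40)(0.70) − (-0.05)(-0.10)] = 0.2850
  C_22 = (0.85)(0.70) − (-0.05)(-0.25) = 0.5825
  C_23 = −[(0.85)(-0.10) − (-0.40)(-0.25)] = 0.1850
  C_31 = (-0.40)(-0.05) − (-0.05)(0.95) = 0.0675
  C_32 = −[(0.85)(-0.05) − (-0.05)(-0.30)] = 0.0575
  C_33 = (0.85)(0.95) − (-0.40)(-0.30) = 0.6875
det(I−A) = Σ_j (I−A)_1j·C_1j = (0.85)(0.6600) + (-0.40)(0.2225) + (-0.05)(0.2675) = 0.458625
adj(I−A) = Cᵀ =
  [ 0.6600   0.2850   0.0675]
  [ 0.2225   0.5825   0.0575]
  [ 0.2675   0.1850   0.6875]
(I − A)⁻¹ = adj(I−A) / det(I−A) ≈
  [   1.4391     0.6214     0.1472]
  [   0.4851     1.2701     0.1254]
  [   0.5833     0.4034     1.4990]
The output multiplier for sector j is the column-j sum of the Leontief inverse (I − A)⁻¹ = adj(I−A) / det(I−A).
Column G of adj(I−A): (0.2850, 0.5825, 0.1850); det(I−A) = 0.458625.
m_G = (0.2850 + 0.5825 + 0.1850) / 0.458625 = 1.0525 / 0.458625 ≈ 2.295.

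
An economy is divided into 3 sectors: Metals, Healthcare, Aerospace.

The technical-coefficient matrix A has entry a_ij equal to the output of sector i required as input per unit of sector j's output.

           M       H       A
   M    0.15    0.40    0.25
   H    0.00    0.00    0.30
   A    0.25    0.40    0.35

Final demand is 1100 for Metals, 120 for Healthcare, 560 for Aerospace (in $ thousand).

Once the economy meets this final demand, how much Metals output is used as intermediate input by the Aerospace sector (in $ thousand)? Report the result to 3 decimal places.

z_MA = 561.313

I − A =
  [   0.85    -0.40    -0.25]
  [   0.00     1.00    -0.30]
  [  -0.25    -0.40     0.65]
Cofactors of I−A, C_ij = (−1)^(i+j)·(minor ij) (rows/columns in the sector order above):
  C_11 = (1.00)(0.65) − (-0.30)(-0.40) = 0.5300
  C_12 = −[(0.00)(0.65) − (-0.30)(-0.25)] = 0.0750
  C_13 = (0.00)(-0.40) − (1.00)(-0.25) = 0.2500
  C_21 = −[(-0.40)(0.65) − (-0.25)(-0.40)] = 0.3600
  C_22 = (0.85)(0.65) − (-0.25)(-0.25) = 0.4900
  C_23 = −[(0.85)(-0.40) − (-0.40)(-0.25)] = 0.4400
  C_31 = (-0.40)(-0.30) − (-0.25)(1.00) = 0.3700
  C_32 = −[(0.85)(-0.30) − (-0.25)(0.00)] = 0.2550
  C_33 = (0.85)(1.00) − (-0.40)(0.00) = 0.8500
det(I−A) = Σ_j (I−A)_1j·C_1j = (0.85)(0.5300) + (-0.40)(0.0750) + (-0.25)(0.2500) = 0.3580
adj(I−A) = Cᵀ =
  [ 0.5300   0.3600   0.3700]
  [ 0.0750   0.4900   0.2550]
  [ 0.2500   0.4400   0.8500]
(I − A)⁻¹ = adj(I−A) / det(I−A) ≈
  [   1.4804     1.0056     1.0335]
  [   0.2095     1.3687     0.7123]
  [   0.6983     1.2291     2.3743]
First solve x = (I − A)⁻¹ d = adj(I−A)·d / det(I−A); in particular x_A = (0.2500·1100 + 0.4400·120 + 0.8500·560) / 0.3580 = 803.80 / 0.3580 ≈ 2245.25140.
Intermediate flow from M to A: z_MA = a_MA · x_A = 0.25 × 803.80 / 0.3580 = 200.95 / 0.3580 ≈ 561.313.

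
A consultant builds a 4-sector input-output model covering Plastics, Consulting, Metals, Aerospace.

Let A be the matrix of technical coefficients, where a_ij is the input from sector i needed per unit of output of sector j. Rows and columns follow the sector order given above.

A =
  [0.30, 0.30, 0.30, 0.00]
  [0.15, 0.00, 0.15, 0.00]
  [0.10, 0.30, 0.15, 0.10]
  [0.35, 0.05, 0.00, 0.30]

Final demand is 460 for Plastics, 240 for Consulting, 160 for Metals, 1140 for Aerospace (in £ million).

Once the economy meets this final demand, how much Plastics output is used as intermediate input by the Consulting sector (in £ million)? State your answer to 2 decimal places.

z_PC = 163.05

I − A =
  [   0.70    -0.30    -0.30     0.00]
  [  -0.15     1.00    -0.15     0.00]
  [  -0.10    -0.30     0.85    -0.10]
  [  -0.35    -0.05     0.00     0.70]
Compute the cofactors C_ij = (−1)^(i+j)·(3×3 minor ij) of I−A; the adjugate is their transpose:
adj(I−A) = Cᵀ =
  [ 0.562750   0.243000   0.241500   0.034500]
  [ 0.105000   0.385000   0.105000   0.015000]
  [ 0.137250   0.182000   0.458500   0.065500]
  [ 0.288875   0.149000   0.128250   0.477250]
det(I−A) = Σ_j (I−A)_1j·C_1j = (0.70)(0.562750) + (-0.30)(0.105000) + (-0.30)(0.137250) + (0.00)(0.288875) = 0.32125
(I − A)⁻¹ = adj(I−A) / det(I−A) ≈
  [   1.7518     0.7564     0.7518     0.1074]
  [   0.3268     1.1984     0.3268     0.0467]
  [   0.4272     0.5665     1.4272     0.2039]
  [   0.8992     0.4638     0.3992     1.4856]
First solve x = (I − A)⁻¹ d = adj(I−A)·d / det(I−A); in particular x_C = (0.105000·460 + 0.385000·240 + 0.105000·160 + 0.015000·1140) / 0.32125 = 174.60 / 0.32125 ≈ 543.5019.
Intermediate flow from P to C: z_PC = a_PC · x_C = 0.30 × 174.60 / 0.32125 = 52.38 / 0.32125 ≈ 163.05.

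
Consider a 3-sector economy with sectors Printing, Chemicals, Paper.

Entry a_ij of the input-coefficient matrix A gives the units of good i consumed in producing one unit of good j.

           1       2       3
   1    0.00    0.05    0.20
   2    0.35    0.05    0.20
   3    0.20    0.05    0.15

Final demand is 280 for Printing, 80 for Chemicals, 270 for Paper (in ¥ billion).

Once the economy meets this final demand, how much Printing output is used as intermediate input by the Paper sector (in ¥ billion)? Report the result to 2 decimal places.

I − A =
  [   1.00    -0.05    -0.20]
  [  -0.35     0.95    -0.20]
  [  -0.20    -0.05     0.85]
Cofactors of I−A, C_ij = (−1)^(i+j)·(minor ij) (rows/columns in the sector order above):
  C_11 = (0.95)(0.85) − (-0.20)(-0.05) = 0.7975
  C_12 = −[(-0.35)(0.85) − (-0.20)(-0.20)] = 0.3375
  C_13 = (-0.35)(-0.05) − (0.95)(-0.20) = 0.2075
  C_21 = −[(-0.05)(0.85) − (-0.20)(-0.05)] = 0.0525
  C_22 = (1.00)(0.85) − (-0.20)(-0.20) = 0.8100
  C_23 = −[(1.00)(-0.05) − (-0.05)(-0.20)] = 0.0600
  C_31 = (-0.05)(-0.20) − (-0.20)(0.95) = 0.2000
  C_32 = −[(1.00)(-0.20) − (-0.20)(-0.35)] = 0.2700
  C_33 = (1.00)(0.95) − (-0.05)(-0.35) = 0.9325
det(I−A) = Σ_j (I−A)_1j·C_1j = (1.00)(0.7975) + (-0.05)(0.3375) + (-0.20)(0.2075) = 0.739125
adj(I−A) = Cᵀ =
  [ 0.7975   0.0525   0.2000]
  [ 0.3375   0.8100   0.2700]
  [ 0.2075   0.0600   0.9325]
(I − A)⁻¹ = adj(I−A) / det(I−A) ≈
  [   1.0790     0.0710     0.2706]
  [   0.4566     1.0959     0.3653]
  [   0.2807     0.0812     1.2616]
First solve x = (I − A)⁻¹ d = adj(I−A)·d / det(I−A); in particular x_3 = (0.2075·280 + 0.0600·80 + 0.9325·270) / 0.739125 = 314.675 / 0.739125 ≈ 425.7399.
Intermediate flow from 1 to 3: z_13 = a_13 · x_3 = 0.20 × 314.675 / 0.739125 = 62.935 / 0.739125 ≈ 85.15.

z_13 = 85.15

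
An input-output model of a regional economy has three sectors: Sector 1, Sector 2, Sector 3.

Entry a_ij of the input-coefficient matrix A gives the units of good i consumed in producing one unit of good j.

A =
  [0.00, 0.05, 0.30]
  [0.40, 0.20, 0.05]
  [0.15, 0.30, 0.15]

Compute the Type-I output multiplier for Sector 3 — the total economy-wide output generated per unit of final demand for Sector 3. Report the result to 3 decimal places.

I − A =
  [   1.00    -0.05    -0.30]
  [  -0.40     0.80    -0.05]
  [  -0.15    -0.30     0.85]
Cofactors of I−A, C_ij = (−1)^(i+j)·(minor ij) (rows/columns in the sector order above):
  C_11 = (0.80)(0.85) − (-0.05)(-0.30) = 0.6650
  C_12 = −[(-0.40)(0.85) − (-0.05)(-0.15)] = 0.3475
  C_13 = (-0.40)(-0.30) − (0.80)(-0.15) = 0.2400
  C_21 = −[(-0.05)(0.85) − (-0.30)(-0.30)] = 0.1325
  C_22 = (1.00)(0.85) − (-0.30)(-0.15) = 0.8050
  C_23 = −[(1.00)(-0.30) − (-0.05)(-0.15)] = 0.3075
  C_31 = (-0.05)(-0.05) − (-0.30)(0.80) = 0.2425
  C_32 = −[(1.00)(-0.05) − (-0.30)(-0.40)] = 0.1700
  C_33 = (1.00)(0.80) − (-0.05)(-0.40) = 0.7800
det(I−A) = Σ_j (I−A)_1j·C_1j = (1.00)(0.6650) + (-0.05)(0.3475) + (-0.30)(0.2400) = 0.575625
adj(I−A) = Cᵀ =
  [ 0.6650   0.1325   0.2425]
  [ 0.3475   0.8050   0.1700]
  [ 0.2400   0.3075   0.7800]
(I − A)⁻¹ = adj(I−A) / det(I−A) ≈
  [   1.1553     0.2302     0.4213]
  [   0.6037     1.3985     0.2953]
  [   0.4169     0.5342     1.3550]
The output multiplier for sector j is the column-j sum of the Leontief inverse (I − A)⁻¹ = adj(I−A) / det(I−A).
Column 3 of adj(I−A): (0.2425, 0.1700, 0.7800); det(I−A) = 0.575625.
m_3 = (0.2425 + 0.1700 + 0.7800) / 0.575625 = 1.1925 / 0.575625 ≈ 2.072.

m_3 = 2.072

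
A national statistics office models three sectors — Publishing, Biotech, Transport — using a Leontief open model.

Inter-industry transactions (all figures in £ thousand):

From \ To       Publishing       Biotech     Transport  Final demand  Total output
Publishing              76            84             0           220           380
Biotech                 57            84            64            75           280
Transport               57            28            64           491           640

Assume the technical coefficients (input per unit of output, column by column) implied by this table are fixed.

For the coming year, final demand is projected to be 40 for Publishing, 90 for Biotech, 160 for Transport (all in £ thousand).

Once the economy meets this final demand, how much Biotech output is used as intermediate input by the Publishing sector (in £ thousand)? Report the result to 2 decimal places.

Technical coefficients a_ij = z_ij / X_j:
  a_PP = 76/380 = 0.20, a_BP = 57/380 = 0.15, a_TP = 57/380 = 0.15
  a_PB = 84/280 = 0.30, a_BB = 84/280 = 0.30, a_TB = 28/280 = 0.10
  a_PT = 0/640 = 0.00, a_BT = 64/640 = 0.10, a_TT = 64/640 = 0.10
I − A =
  [   0.80    -0.30     0.00]
  [  -0.15     0.70    -0.10]
  [  -0.15    -0.10     0.90]
Cofactors of I−A, C_ij = (−1)^(i+j)·(minor ij) (rows/columns in the sector order above):
  C_11 = (0.70)(0.90) − (-0.10)(-0.10) = 0.6200
  C_12 = −[(-0.15)(0.90) − (-0.10)(-0.15)] = 0.1500
  C_13 = (-0.15)(-0.10) − (0.70)(-0.15) = 0.1200
  C_21 = −[(-0.30)(0.90) − (0.00)(-0.10)] = 0.2700
  C_22 = (0.80)(0.90) − (0.00)(-0.15) = 0.7200
  C_23 = −[(0.80)(-0.10) − (-0.30)(-0.15)] = 0.1250
  C_31 = (-0.30)(-0.10) − (0.00)(0.70) = 0.0300
  C_32 = −[(0.80)(-0.10) − (0.00)(-0.15)] = 0.0800
  C_33 = (0.80)(0.70) − (-0.30)(-0.15) = 0.5150
det(I−A) = Σ_j (I−A)_1j·C_1j = (0.80)(0.6200) + (-0.30)(0.1500) + (0.00)(0.1200) = 0.4510
adj(I−A) = Cᵀ =
  [ 0.6200   0.2700   0.0300]
  [ 0.1500   0.7200   0.0800]
  [ 0.1200   0.1250   0.5150]
(I − A)⁻¹ = adj(I−A) / det(I−A) ≈
  [   1.3747     0.5987     0.0665]
  [   0.3326     1.5965     0.1774]
  [   0.2661     0.2772     1.1419]
First solve x = (I − A)⁻¹ d = adj(I−A)·d / det(I−A); in particular x_P = (0.6200·40 + 0.2700·90 + 0.0300·160) / 0.4510 = 53.90 / 0.4510 ≈ 119.5122.
Intermediate flow from B to P: z_BP = a_BP · x_P = 0.15 × 53.90 / 0.4510 = 8.085 / 0.4510 ≈ 17.93.

z_BP = 17.93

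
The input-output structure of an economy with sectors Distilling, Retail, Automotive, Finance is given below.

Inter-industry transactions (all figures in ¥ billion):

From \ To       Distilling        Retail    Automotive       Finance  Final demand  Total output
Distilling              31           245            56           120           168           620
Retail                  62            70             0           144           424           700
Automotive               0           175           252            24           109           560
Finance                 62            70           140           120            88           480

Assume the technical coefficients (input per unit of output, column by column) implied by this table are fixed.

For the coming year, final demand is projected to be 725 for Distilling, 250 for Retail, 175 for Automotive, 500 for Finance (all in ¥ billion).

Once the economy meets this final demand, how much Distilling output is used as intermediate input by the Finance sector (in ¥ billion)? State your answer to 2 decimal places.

Technical coefficients a_ij = z_ij / X_j:
  a_11 = 31/620 = 0.05, a_21 = 62/620 = 0.10, a_31 = 0/620 = 0.00, a_41 = 62/620 = 0.10
  a_12 = 245/700 = 0.35, a_22 = 70/700 = 0.10, a_32 = 175/700 = 0.25, a_42 = 70/700 = 0.10
  a_13 = 56/560 = 0.10, a_23 = 0/560 = 0.00, a_33 = 252/560 = 0.45, a_43 = 140/560 = 0.25
  a_14 = 120/480 = 0.25, a_24 = 144/480 = 0.30, a_34 = 24/480 = 0.05, a_44 = 120/480 = 0.25
I − A =
  [   0.95    -0.35    -0.10    -0.25]
  [  -0.10     0.90     0.00    -0.30]
  [   0.00    -0.25     0.55    -0.05]
  [  -0.10    -0.10    -0.25     0.75]
Compute the cofactors C_ij = (−1)^(i+j)·(3×3 minor ij) of I−A; the adjugate is their transpose:
adj(I−A) = Cᵀ =
  [ 0.324750   0.188625   0.147000   0.193500]
  [ 0.056500   0.365750   0.088000   0.171000]
  [ 0.031250   0.178375   0.551000   0.118500]
  [ 0.061250   0.133375   0.215000   0.448500]
det(I−A) = Σ_j (I−A)_1j·C_1j = (0.95)(0.324750) + (-0.35)(0.056500) + (-0.10)(0.031250) + (-0.25)(0.061250) = 0.2703
(I − A)⁻¹ = adj(I−A) / det(I−A) ≈
  [   1.2014     0.6978     0.5438     0.7159]
  [   0.2090     1.3531     0.3256     0.6326]
  [   0.1156     0.6599     2.0385     0.4384]
  [   0.2266     0.4934     0.7954     1.6593]
First solve x = (I − A)⁻¹ d = adj(I−A)·d / det(I−A); in particular x_4 = (0.061250·725 + 0.133375·250 + 0.215000·175 + 0.448500·500) / 0.2703 = 339.625 / 0.2703 ≈ 1256.4743.
Intermediate flow from 1 to 4: z_14 = a_14 · x_4 = 0.25 × 339.625 / 0.2703 = 84.90625 / 0.2703 ≈ 314.12.

z_14 = 314.12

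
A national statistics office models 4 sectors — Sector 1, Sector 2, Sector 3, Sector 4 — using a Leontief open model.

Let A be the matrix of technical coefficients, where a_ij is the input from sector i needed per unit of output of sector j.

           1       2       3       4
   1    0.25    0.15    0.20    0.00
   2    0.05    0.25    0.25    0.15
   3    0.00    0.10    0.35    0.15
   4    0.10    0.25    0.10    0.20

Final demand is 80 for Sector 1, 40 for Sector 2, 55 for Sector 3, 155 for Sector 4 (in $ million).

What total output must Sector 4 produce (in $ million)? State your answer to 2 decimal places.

I − A =
  [   0.75    -0.15    -0.20     0.00]
  [  -0.05     0.75    -0.25    -0.15]
  [   0.00    -0.10     0.65    -0.15]
  [  -0.10    -0.25    -0.10     0.80]
Compute the cofactors C_ij = (−1)^(i+j)·(3×3 minor ij) of I−A; the adjugate is their transpose:
adj(I−A) = Cᵀ =
  [ 0.323500   0.099250   0.144750   0.045750]
  [ 0.038750   0.375750   0.172250   0.102750]
  [ 0.018625   0.090375   0.413625   0.094500]
  [ 0.054875   0.141125   0.123625   0.341000]
det(I−A) = Σ_j (I−A)_1j·C_1j = (0.75)(0.323500) + (-0.15)(0.038750) + (-0.20)(0.018625) + (0.00)(0.054875) = 0.2330875
(I − A)⁻¹ = adj(I−A) / det(I−A) ≈
  [   1.3879     0.4258     0.6210     0.1963]
  [   0.1662     1.6121     0.7390     0.4408]
  [   0.0799     0.3877     1.7745     0.4054]
  [   0.2354     0.6055     0.5304     1.4630]
x = (I − A)⁻¹ d = adj(I−A)·d / det(I−A), with det(I−A) = 0.2330875:
  x_1 = (0.323500·80 + 0.099250·40 + 0.144750·55 + 0.045750·155) / 0.2330875 = 44.9025 / 0.2330875 ≈ 192.64
  x_2 = (0.038750·80 + 0.375750·40 + 0.172250·55 + 0.102750·155) / 0.2330875 = 43.53 / 0.2330875 ≈ 186.75
  x_3 = (0.018625·80 + 0.090375·40 + 0.413625·55 + 0.094500·155) / 0.2330875 = 42.501875 / 0.2330875 ≈ 182.34
  x_4 = (0.054875·80 + 0.141125·40 + 0.123625·55 + 0.341000·155) / 0.2330875 = 69.689375 / 0.2330875 ≈ 298.98

x_4 = 298.98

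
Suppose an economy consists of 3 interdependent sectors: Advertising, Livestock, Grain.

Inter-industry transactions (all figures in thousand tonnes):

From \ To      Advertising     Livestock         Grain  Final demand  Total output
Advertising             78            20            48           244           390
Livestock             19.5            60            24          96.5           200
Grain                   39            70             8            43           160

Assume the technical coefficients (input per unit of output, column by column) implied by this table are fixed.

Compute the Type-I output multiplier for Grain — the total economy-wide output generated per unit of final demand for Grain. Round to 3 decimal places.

m_G = 2.000

Technical coefficients a_ij = z_ij / X_j:
  a_AA = 78/390 = 0.20, a_LA = 19.5/390 = 0.05, a_GA = 39/390 = 0.10
  a_AL = 20/200 = 0.10, a_LL = 60/200 = 0.30, a_GL = 70/200 = 0.35
  a_AG = 48/160 = 0.30, a_LG = 24/160 = 0.15, a_GG = 8/160 = 0.05
I − A =
  [   0.80    -0.10    -0.30]
  [  -0.05     0.70    -0.15]
  [  -0.10    -0.35     0.95]
Cofactors of I−A, C_ij = (−1)^(i+j)·(minor ij) (rows/columns in the sector order above):
  C_11 = (0.70)(0.95) − (-0.15)(-0.35) = 0.6125
  C_12 = −[(-0.05)(0.95) − (-0.15)(-0.10)] = 0.0625
  C_13 = (-0.05)(-0.35) − (0.70)(-0.10) = 0.0875
  C_21 = −[(-0.10)(0.95) − (-0.30)(-0.35)] = 0.2000
  C_22 = (0.80)(0.95) − (-0.30)(-0.10) = 0.7300
  C_23 = −[(0.80)(-0.35) − (-0.10)(-0.10)] = 0.2900
  C_31 = (-0.10)(-0.15) − (-0.30)(0.70) = 0.2250
  C_32 = −[(0.80)(-0.15) − (-0.30)(-0.05)] = 0.1350
  C_33 = (0.80)(0.70) − (-0.10)(-0.05) = 0.5550
det(I−A) = Σ_j (I−A)_1j·C_1j = (0.80)(0.6125) + (-0.10)(0.0625) + (-0.30)(0.0875) = 0.4575
adj(I−A) = Cᵀ =
  [ 0.6125   0.2000   0.2250]
  [ 0.0625   0.7300   0.1350]
  [ 0.0875   0.2900   0.5550]
(I − A)⁻¹ = adj(I−A) / det(I−A) ≈
  [   1.3388     0.4372     0.4918]
  [   0.1366     1.5956     0.2951]
  [   0.1913     0.6339     1.2131]
The output multiplier for sector j is the column-j sum of the Leontief inverse (I − A)⁻¹ = adj(I−A) / det(I−A).
Column G of adj(I−A): (0.2250, 0.1350, 0.5550); det(I−A) = 0.4575.
m_G = (0.2250 + 0.1350 + 0.5550) / 0.4575 = 0.915 / 0.4575 = 2.000.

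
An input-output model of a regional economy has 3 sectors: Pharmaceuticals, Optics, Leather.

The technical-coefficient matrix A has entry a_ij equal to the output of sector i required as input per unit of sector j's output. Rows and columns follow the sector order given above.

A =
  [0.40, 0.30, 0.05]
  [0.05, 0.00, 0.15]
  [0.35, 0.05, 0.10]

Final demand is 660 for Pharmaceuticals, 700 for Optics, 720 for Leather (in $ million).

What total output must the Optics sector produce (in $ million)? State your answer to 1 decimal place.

x_2 = 1016.5

I − A =
  [   0.60    -0.30    -0.05]
  [  -0.05     1.00    -0.15]
  [  -0.35    -0.05     0.90]
Cofactors of I−A, C_ij = (−1)^(i+j)·(minor ij) (rows/columns in the sector order above):
  C_11 = (1.00)(0.90) − (-0.15)(-0.05) = 0.8925
  C_12 = −[(-0.05)(0.90) − (-0.15)(-0.35)] = 0.0975
  C_13 = (-0.05)(-0.05) − (1.00)(-0.35) = 0.3525
  C_21 = −[(-0.30)(0.90) − (-0.05)(-0.05)] = 0.2725
  C_22 = (0.60)(0.90) − (-0.05)(-0.35) = 0.5225
  C_23 = −[(0.60)(-0.05) − (-0.30)(-0.35)] = 0.1350
  C_31 = (-0.30)(-0.15) − (-0.05)(1.00) = 0.0950
  C_32 = −[(0.60)(-0.15) − (-0.05)(-0.05)] = 0.0925
  C_33 = (0.60)(1.00) − (-0.30)(-0.05) = 0.5850
det(I−A) = Σ_j (I−A)_1j·C_1j = (0.60)(0.8925) + (-0.30)(0.0975) + (-0.05)(0.3525) = 0.488625
adj(I−A) = Cᵀ =
  [ 0.8925   0.2725   0.0950]
  [ 0.0975   0.5225   0.0925]
  [ 0.3525   0.1350   0.5850]
(I − A)⁻¹ = adj(I−A) / det(I−A) ≈
  [   1.8266     0.5577     0.1944]
  [   0.1995     1.0693     0.1893]
  [   0.7214     0.2763     1.1972]
x = (I − A)⁻¹ d = adj(I−A)·d / det(I−A), with det(I−A) = 0.488625:
  x_1 = (0.8925·660 + 0.2725·700 + 0.0950·720) / 0.488625 = 848.20 / 0.488625 ≈ 1735.9
  x_2 = (0.0975·660 + 0.5225·700 + 0.0925·720) / 0.488625 = 496.70 / 0.488625 ≈ 1016.5
  x_3 = (0.3525·660 + 0.1350·700 + 0.5850·720) / 0.488625 = 748.35 / 0.488625 ≈ 1531.5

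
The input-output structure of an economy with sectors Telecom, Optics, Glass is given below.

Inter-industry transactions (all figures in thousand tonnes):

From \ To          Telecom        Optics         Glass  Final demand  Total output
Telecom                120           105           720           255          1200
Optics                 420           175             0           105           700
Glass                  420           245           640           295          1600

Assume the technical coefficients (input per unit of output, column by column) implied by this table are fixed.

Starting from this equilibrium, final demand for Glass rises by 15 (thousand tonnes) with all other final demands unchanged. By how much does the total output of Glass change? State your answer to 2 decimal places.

Δx_3 = 46.63

Technical coefficients a_ij = z_ij / X_j:
  a_11 = 120/1200 = 0.10, a_21 = 420/1200 = 0.35, a_31 = 420/1200 = 0.35
  a_12 = 105/700 = 0.15, a_22 = 175/700 = 0.25, a_32 = 245/700 = 0.35
  a_13 = 720/1600 = 0.45, a_23 = 0/1600 = 0.00, a_33 = 640/1600 = 0.40
I − A =
  [   0.90    -0.15    -0.45]
  [  -0.35     0.75     0.00]
  [  -0.35    -0.35     0.60]
Cofactors of I−A, C_ij = (−1)^(i+j)·(minor ij) (rows/columns in the sector order above):
  C_11 = (0.75)(0.60) − (0.00)(-0.35) = 0.4500
  C_12 = −[(-0.35)(0.60) − (0.00)(-0.35)] = 0.2100
  C_13 = (-0.35)(-0.35) − (0.75)(-0.35) = 0.3850
  C_21 = −[(-0.15)(0.60) − (-0.45)(-0.35)] = 0.2475
  C_22 = (0.90)(0.60) − (-0.45)(-0.35) = 0.3825
  C_23 = −[(0.90)(-0.35) − (-0.15)(-0.35)] = 0.3675
  C_31 = (-0.15)(0.00) − (-0.45)(0.75) = 0.3375
  C_32 = −[(0.90)(0.00) − (-0.45)(-0.35)] = 0.1575
  C_33 = (0.90)(0.75) − (-0.15)(-0.35) = 0.6225
det(I−A) = Σ_j (I−A)_1j·C_1j = (0.90)(0.4500) + (-0.15)(0.2100) + (-0.45)(0.3850) = 0.20025
adj(I−A) = Cᵀ =
  [ 0.4500   0.2475   0.3375]
  [ 0.2100   0.3825   0.1575]
  [ 0.3850   0.3675   0.6225]
(I − A)⁻¹ = adj(I−A) / det(I−A) ≈
  [   2.2472     1.2360     1.6854]
  [   1.0487     1.9101     0.7865]
  [   1.9226     1.8352     3.1086]
Δx = (I − A)⁻¹ Δd with Δd having +15 in the Glass component and 0 elsewhere.
So Δx_3 = L_33 · (+15), where L_33 = adj(I−A)_33 / det(I−A) = 0.6225 / 0.20025.
Δx_3 = 0.6225 × (+15) / 0.20025 = 9.3375 / 0.20025 ≈ 46.63.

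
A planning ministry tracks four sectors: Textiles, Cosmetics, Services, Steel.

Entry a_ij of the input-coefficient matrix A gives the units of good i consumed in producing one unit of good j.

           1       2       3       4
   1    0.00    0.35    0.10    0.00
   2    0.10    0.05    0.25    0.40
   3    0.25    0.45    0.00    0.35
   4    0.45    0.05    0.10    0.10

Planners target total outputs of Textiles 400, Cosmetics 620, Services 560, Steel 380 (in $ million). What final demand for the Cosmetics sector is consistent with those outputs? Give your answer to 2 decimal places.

d_2 = 257.00

I − A =
  [   1.00    -0.35    -0.10     0.00]
  [  -0.10     0.95    -0.25    -0.40]
  [  -0.25    -0.45     1.00    -0.35]
  [  -0.45    -0.05    -0.10     0.90]
d = (I − A) x:
  d_1 = (+1.00)·400 + (-0.35)·620 + (-0.10)·560 + (+0.00)·380 = 127.00
  d_2 = (-0.10)·400 + (+0.95)·620 + (-0.25)·560 + (-0.40)·380 = 257.00
  d_3 = (-0.25)·400 + (-0.45)·620 + (+1.00)·560 + (-0.35)·380 = 48.00
  d_4 = (-0.45)·400 + (-0.05)·620 + (-0.10)·560 + (+0.90)·380 = 75.00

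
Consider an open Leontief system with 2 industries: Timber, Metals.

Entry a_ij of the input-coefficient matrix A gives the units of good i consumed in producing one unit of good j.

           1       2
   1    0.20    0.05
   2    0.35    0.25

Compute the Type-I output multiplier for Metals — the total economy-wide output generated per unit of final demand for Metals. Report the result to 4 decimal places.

I − A =
  [   0.80    -0.05]
  [  -0.35     0.75]
det(I−A) = (0.80)(0.75) − (-0.05)(-0.35) = 0.5825
adj(I−A) = [[0.75, 0.05], [0.35, 0.80]]
(I − A)⁻¹ = adj(I−A) / det(I−A) ≈
  [   1.28755     0.08584]
  [   0.60086     1.37339]
The output multiplier for sector j is the column-j sum of the Leontief inverse (I − A)⁻¹ = adj(I−A) / det(I−A).
Column 2 of adj(I−A): (0.05, 0.80); det(I−A) = 0.5825.
m_2 = (0.05 + 0.80) / 0.5825 = 0.85 / 0.5825 ≈ 1.4592.

m_2 = 1.4592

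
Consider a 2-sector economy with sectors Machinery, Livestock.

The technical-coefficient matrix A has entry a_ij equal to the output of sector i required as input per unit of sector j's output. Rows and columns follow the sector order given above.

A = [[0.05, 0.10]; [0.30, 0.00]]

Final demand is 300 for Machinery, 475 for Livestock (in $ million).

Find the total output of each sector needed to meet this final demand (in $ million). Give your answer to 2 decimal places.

x_1 = 377.72, x_2 = 588.32

I − A =
  [   0.95    -0.10]
  [  -0.30     1.00]
det(I−A) = (0.95)(1.00) − (-0.10)(-0.30) = 0.9200
adj(I−A) = [[1.00, 0.10], [0.30, 0.95]]
(I − A)⁻¹ = adj(I−A) / det(I−A) ≈
  [   1.0870     0.1087]
  [   0.3261     1.0326]
x = (I − A)⁻¹ d = adj(I−A)·d / det(I−A), with det(I−A) = 0.9200:
  x_1 = (1.00·300 + 0.10·475) / 0.9200 = 347.50 / 0.9200 ≈ 377.72
  x_2 = (0.30·300 + 0.95·475) / 0.9200 = 541.25 / 0.9200 ≈ 588.32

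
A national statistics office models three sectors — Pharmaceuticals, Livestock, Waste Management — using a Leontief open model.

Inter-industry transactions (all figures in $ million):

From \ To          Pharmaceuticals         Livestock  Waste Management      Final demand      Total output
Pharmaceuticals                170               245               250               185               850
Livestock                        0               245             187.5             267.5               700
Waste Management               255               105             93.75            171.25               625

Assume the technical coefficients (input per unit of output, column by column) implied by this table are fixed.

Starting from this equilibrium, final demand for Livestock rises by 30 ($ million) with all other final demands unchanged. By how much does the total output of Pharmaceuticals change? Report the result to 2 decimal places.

Δx_1 = 36.17

Technical coefficients a_ij = z_ij / X_j:
  a_11 = 170/850 = 0.20, a_21 = 0/850 = 0.00, a_31 = 255/850 = 0.30
  a_12 = 245/700 = 0.35, a_22 = 245/700 = 0.35, a_32 = 105/700 = 0.15
  a_13 = 250/625 = 0.40, a_23 = 187.5/625 = 0.30, a_33 = 93.75/625 = 0.15
I − A =
  [   0.80    -0.35    -0.40]
  [   0.00     0.65    -0.30]
  [  -0.30    -0.15     0.85]
Cofactors of I−A, C_ij = (−1)^(i+j)·(minor ij) (rows/columns in the sector order above):
  C_11 = (0.65)(0.85) − (-0.30)(-0.15) = 0.5075
  C_12 = −[(0.00)(0.85) − (-0.30)(-0.30)] = 0.0900
  C_13 = (0.00)(-0.15) − (0.65)(-0.30) = 0.1950
  C_21 = −[(-0.35)(0.85) − (-0.40)(-0.15)] = 0.3575
  C_22 = (0.80)(0.85) − (-0.40)(-0.30) = 0.5600
  C_23 = −[(0.80)(-0.15) − (-0.35)(-0.30)] = 0.2250
  C_31 = (-0.35)(-0.30) − (-0.40)(0.65) = 0.3650
  C_32 = −[(0.80)(-0.30) − (-0.40)(0.00)] = 0.2400
  C_33 = (0.80)(0.65) − (-0.35)(0.00) = 0.5200
det(I−A) = Σ_j (I−A)_1j·C_1j = (0.80)(0.5075) + (-0.35)(0.0900) + (-0.40)(0.1950) = 0.2965
adj(I−A) = Cᵀ =
  [ 0.5075   0.3575   0.3650]
  [ 0.0900   0.5600   0.2400]
  [ 0.1950   0.2250   0.5200]
(I − A)⁻¹ = adj(I−A) / det(I−A) ≈
  [   1.7116     1.2057     1.2310]
  [   0.3035     1.8887     0.8094]
  [   0.6577     0.7589     1.7538]
Δx = (I − A)⁻¹ Δd with Δd having +30 in the Livestock component and 0 elsewhere.
So Δx_1 = L_12 · (+30), where L_12 = adj(I−A)_12 / det(I−A) = 0.3575 / 0.2965.
Δx_1 = 0.3575 × (+30) / 0.2965 = 10.725 / 0.2965 ≈ 36.17.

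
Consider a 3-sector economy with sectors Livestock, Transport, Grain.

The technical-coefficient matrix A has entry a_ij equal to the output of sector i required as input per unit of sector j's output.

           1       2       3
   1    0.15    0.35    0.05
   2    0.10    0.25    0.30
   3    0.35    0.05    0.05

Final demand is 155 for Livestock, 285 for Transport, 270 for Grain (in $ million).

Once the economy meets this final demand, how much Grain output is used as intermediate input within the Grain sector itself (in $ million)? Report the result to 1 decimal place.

z_33 = 24.6

I − A =
  [   0.85    -0.35    -0.05]
  [  -0.10     0.75    -0.30]
  [  -0.35    -0.05     0.95]
Cofactors of I−A, C_ij = (−1)^(i+j)·(minor ij) (rows/columns in the sector order above):
  C_11 = (0.75)(0.95) − (-0.30)(-0.05) = 0.6975
  C_12 = −[(-0.10)(0.95) − (-0.30)(-0.35)] = 0.2000
  C_13 = (-0.10)(-0.05) − (0.75)(-0.35) = 0.2675
  C_21 = −[(-0.35)(0.95) − (-0.05)(-0.05)] = 0.3350
  C_22 = (0.85)(0.95) − (-0.05)(-0.35) = 0.7900
  C_23 = −[(0.85)(-0.05) − (-0.35)(-0.35)] = 0.1650
  C_31 = (-0.35)(-0.30) − (-0.05)(0.75) = 0.1425
  C_32 = −[(0.85)(-0.30) − (-0.05)(-0.10)] = 0.2600
  C_33 = (0.85)(0.75) − (-0.35)(-0.10) = 0.6025
det(I−A) = Σ_j (I−A)_1j·C_1j = (0.85)(0.6975) + (-0.35)(0.2000) + (-0.05)(0.2675) = 0.5095
adj(I−A) = Cᵀ =
  [ 0.6975   0.3350   0.1425]
  [ 0.2000   0.7900   0.2600]
  [ 0.2675   0.1650   0.6025]
(I − A)⁻¹ = adj(I−A) / det(I−A) ≈
  [   1.3690     0.6575     0.2797]
  [   0.3925     1.5505     0.5103]
  [   0.5250     0.3238     1.1825]
First solve x = (I − A)⁻¹ d = adj(I−A)·d / det(I−A); in particular x_3 = (0.2675·155 + 0.1650·285 + 0.6025·270) / 0.5095 = 251.1625 / 0.5095 ≈ 492.959.
Intermediate flow from 3 to 3: z_33 = a_33 · x_3 = 0.05 × 251.1625 / 0.5095 = 12.558125 / 0.5095 ≈ 24.6.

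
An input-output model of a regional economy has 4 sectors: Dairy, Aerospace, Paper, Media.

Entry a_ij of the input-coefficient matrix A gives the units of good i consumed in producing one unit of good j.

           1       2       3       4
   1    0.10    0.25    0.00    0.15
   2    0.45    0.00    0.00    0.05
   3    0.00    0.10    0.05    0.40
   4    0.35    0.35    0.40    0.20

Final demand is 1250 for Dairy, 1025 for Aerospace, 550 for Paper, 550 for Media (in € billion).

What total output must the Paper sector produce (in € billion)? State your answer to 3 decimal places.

x_3 = 2675.203

I − A =
  [   0.90    -0.25     0.00    -0.15]
  [  -0.45     1.00     0.00    -0.05]
  [   0.00    -0.10     0.95    -0.40]
  [  -0.35    -0.35    -0.40     0.80]
Compute the cofactors C_ij = (−1)^(i+j)·(3×3 minor ij) of I−A; the adjugate is their transpose:
adj(I−A) = Cᵀ =
  [ 0.581375   0.205875   0.065000   0.154375]
  [ 0.286625   0.490125   0.045000   0.106875]
  [ 0.240750   0.227750   0.533750   0.326250]
  [ 0.500125   0.418375   0.315000   0.748125]
det(I−A) = Σ_j (I−A)_1j·C_1j = (0.90)(0.581375) + (-0.25)(0.286625) + (0.00)(0.240750) + (-0.15)(0.500125) = 0.3765625
(I − A)⁻¹ = adj(I−A) / det(I−A) ≈
  [   1.5439     0.5467     0.1726     0.4100]
  [   0.7612     1.3016     0.1195     0.2838]
  [   0.6393     0.6048     1.4174     0.8664]
  [   1.3281     1.1110     0.8365     1.9867]
x = (I − A)⁻¹ d = adj(I−A)·d / det(I−A), with det(I−A) = 0.3765625:
  x_1 = (0.581375·1250 + 0.205875·1025 + 0.065000·550 + 0.154375·550) / 0.3765625 = 1058.396875 / 0.3765625 ≈ 2810.680
  x_2 = (0.286625·1250 + 0.490125·1025 + 0.045000·550 + 0.106875·550) / 0.3765625 = 944.190625 / 0.3765625 ≈ 2507.394
  x_3 = (0.240750·1250 + 0.227750·1025 + 0.533750·550 + 0.326250·550) / 0.3765625 = 1007.38125 / 0.3765625 ≈ 2675.203
  x_4 = (0.500125·1250 + 0.418375·1025 + 0.315000·550 + 0.748125·550) / 0.3765625 = 1638.709375 / 0.3765625 ≈ 4351.759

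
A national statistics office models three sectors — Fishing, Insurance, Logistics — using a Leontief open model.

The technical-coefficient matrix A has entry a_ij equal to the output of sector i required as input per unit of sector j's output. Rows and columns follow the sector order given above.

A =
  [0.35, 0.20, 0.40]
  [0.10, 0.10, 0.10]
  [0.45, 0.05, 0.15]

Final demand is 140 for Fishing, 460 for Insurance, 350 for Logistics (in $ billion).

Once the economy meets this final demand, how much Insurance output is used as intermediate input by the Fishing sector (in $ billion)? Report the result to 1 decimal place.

I − A =
  [   0.65    -0.20    -0.40]
  [  -0.10     0.90    -0.10]
  [  -0.45    -0.05     0.85]
Cofactors of I−A, C_ij = (−1)^(i+j)·(minor ij) (rows/columns in the sector order above):
  C_11 = (0.90)(0.85) − (-0.10)(-0.05) = 0.7600
  C_12 = −[(-0.10)(0.85) − (-0.10)(-0.45)] = 0.1300
  C_13 = (-0.10)(-0.05) − (0.90)(-0.45) = 0.4100
  C_21 = −[(-0.20)(0.85) − (-0.40)(-0.05)] = 0.1900
  C_22 = (0.65)(0.85) − (-0.40)(-0.45) = 0.3725
  C_23 = −[(0.65)(-0.05) − (-0.20)(-0.45)] = 0.1225
  C_31 = (-0.20)(-0.10) − (-0.40)(0.90) = 0.3800
  C_32 = −[(0.65)(-0.10) − (-0.40)(-0.10)] = 0.1050
  C_33 = (0.65)(0.90) − (-0.20)(-0.10) = 0.5650
det(I−A) = Σ_j (I−A)_1j·C_1j = (0.65)(0.7600) + (-0.20)(0.1300) + (-0.40)(0.4100) = 0.3040
adj(I−A) = Cᵀ =
  [ 0.7600   0.1900   0.3800]
  [ 0.1300   0.3725   0.1050]
  [ 0.4100   0.1225   0.5650]
(I − A)⁻¹ = adj(I−A) / det(I−A) ≈
  [   2.5000     0.6250     1.2500]
  [   0.4276     1.2253     0.3454]
  [   1.3487     0.4030     1.8586]
First solve x = (I − A)⁻¹ d = adj(I−A)·d / det(I−A); in particular x_1 = (0.7600·140 + 0.1900·460 + 0.3800·350) / 0.3040 = 326.80 / 0.3040 = 1075.000.
Intermediate flow from 2 to 1: z_21 = a_21 · x_1 = 0.10 × 326.80 / 0.3040 = 32.68 / 0.3040 = 107.5.

z_21 = 107.5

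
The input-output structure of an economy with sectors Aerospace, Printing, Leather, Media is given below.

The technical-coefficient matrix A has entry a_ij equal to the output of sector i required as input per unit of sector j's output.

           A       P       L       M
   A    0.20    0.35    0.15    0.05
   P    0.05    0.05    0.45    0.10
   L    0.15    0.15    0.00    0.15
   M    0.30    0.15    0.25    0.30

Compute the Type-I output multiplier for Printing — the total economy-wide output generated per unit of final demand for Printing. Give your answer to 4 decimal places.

I − A =
  [   0.80    -0.35    -0.15    -0.05]
  [  -0.05     0.95    -0.45    -0.10]
  [  -0.15    -0.15     1.00    -0.15]
  [  -0.30    -0.15    -0.25     0.70]
Compute the cofactors C_ij = (−1)^(i+j)·(3×3 minor ij) of I−A; the adjugate is their transpose:
adj(I−A) = Cᵀ =
  [ 0.553250   0.260375   0.231750   0.126375]
  [ 0.134375   0.490625   0.275625   0.138750]
  [ 0.151125   0.153375   0.482625   0.136125]
  [ 0.319875   0.271500   0.330750   0.642375]
det(I−A) = Σ_j (I−A)_1j·C_1j = (0.80)(0.553250) + (-0.35)(0.134375) + (-0.15)(0.151125) + (-0.05)(0.319875) = 0.35690625
(I − A)⁻¹ = adj(I−A) / det(I−A) ≈
  [   1.55013     0.72953     0.64933     0.35408]
  [   0.37650     1.37466     0.77226     0.38876]
  [   0.42343     0.42973     1.35225     0.38140]
  [   0.89624     0.76070     0.92671     1.79984]
The output multiplier for sector j is the column-j sum of the Leontief inverse (I − A)⁻¹ = adj(I−A) / det(I−A).
Column P of adj(I−A): (0.260375, 0.490625, 0.153375, 0.271500); det(I−A) = 0.35690625.
m_P = (0.260375 + 0.490625 + 0.153375 + 0.271500) / 0.35690625 = 1.175875 / 0.35690625 ≈ 3.2946.

m_P = 3.2946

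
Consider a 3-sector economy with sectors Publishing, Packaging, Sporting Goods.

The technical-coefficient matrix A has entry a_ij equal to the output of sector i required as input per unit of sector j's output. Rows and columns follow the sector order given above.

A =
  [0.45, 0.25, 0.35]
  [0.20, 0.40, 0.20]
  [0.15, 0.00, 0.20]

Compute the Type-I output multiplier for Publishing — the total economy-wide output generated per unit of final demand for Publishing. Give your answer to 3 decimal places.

m_1 = 4.108

I − A =
  [   0.55    -0.25    -0.35]
  [  -0.20     0.60    -0.20]
  [  -0.15     0.00     0.80]
Cofactors of I−A, C_ij = (−1)^(i+j)·(minor ij) (rows/columns in the sector order above):
  C_11 = (0.60)(0.80) − (-0.20)(0.00) = 0.4800
  C_12 = −[(-0.20)(0.80) − (-0.20)(-0.15)] = 0.1900
  C_13 = (-0.20)(0.00) − (0.60)(-0.15) = 0.0900
  C_21 = −[(-0.25)(0.80) − (-0.35)(0.00)] = 0.2000
  C_22 = (0.55)(0.80) − (-0.35)(-0.15) = 0.3875
  C_23 = −[(0.55)(0.00) − (-0.25)(-0.15)] = 0.0375
  C_31 = (-0.25)(-0.20) − (-0.35)(0.60) = 0.2600
  C_32 = −[(0.55)(-0.20) − (-0.35)(-0.20)] = 0.1800
  C_33 = (0.55)(0.60) − (-0.25)(-0.20) = 0.2800
det(I−A) = Σ_j (I−A)_1j·C_1j = (0.55)(0.4800) + (-0.25)(0.1900) + (-0.35)(0.0900) = 0.1850
adj(I−A) = Cᵀ =
  [ 0.4800   0.2000   0.2600]
  [ 0.1900   0.3875   0.1800]
  [ 0.0900   0.0375   0.2800]
(I − A)⁻¹ = adj(I−A) / det(I−A) ≈
  [   2.5946     1.0811     1.4054]
  [   1.0270     2.0946     0.9730]
  [   0.4865     0.2027     1.5135]
The output multiplier for sector j is the column-j sum of the Leontief inverse (I − A)⁻¹ = adj(I−A) / det(I−A).
Column 1 of adj(I−A): (0.4800, 0.1900, 0.0900); det(I−A) = 0.1850.
m_1 = (0.4800 + 0.1900 + 0.0900) / 0.1850 = 0.76 / 0.1850 ≈ 4.108.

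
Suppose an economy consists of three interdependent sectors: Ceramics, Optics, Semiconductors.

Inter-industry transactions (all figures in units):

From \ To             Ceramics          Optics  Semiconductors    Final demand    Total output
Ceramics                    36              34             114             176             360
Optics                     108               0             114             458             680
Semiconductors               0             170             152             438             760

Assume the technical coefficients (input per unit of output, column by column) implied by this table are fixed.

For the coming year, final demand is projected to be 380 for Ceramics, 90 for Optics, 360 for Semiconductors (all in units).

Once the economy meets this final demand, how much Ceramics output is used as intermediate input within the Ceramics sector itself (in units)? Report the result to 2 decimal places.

Technical coefficients a_ij = z_ij / X_j:
  a_CC = 36/360 = 0.10, a_OC = 108/360 = 0.30, a_SC = 0/360 = 0.00
  a_CO = 34/680 = 0.05, a_OO = 0/680 = 0.00, a_SO = 170/680 = 0.25
  a_CS = 114/760 = 0.15, a_OS = 114/760 = 0.15, a_SS = 152/760 = 0.20
I − A =
  [   0.90    -0.05    -0.15]
  [  -0.30     1.00    -0.15]
  [   0.00    -0.25     0.80]
Cofactors of I−A, C_ij = (−1)^(i+j)·(minor ij) (rows/columns in the sector order above):
  C_11 = (1.00)(0.80) − (-0.15)(-0.25) = 0.7625
  C_12 = −[(-0.30)(0.80) − (-0.15)(0.00)] = 0.2400
  C_13 = (-0.30)(-0.25) − (1.00)(0.00) = 0.0750
  C_21 = −[(-0.05)(0.80) − (-0.15)(-0.25)] = 0.0775
  C_22 = (0.90)(0.80) − (-0.15)(0.00) = 0.7200
  C_23 = −[(0.90)(-0.25) − (-0.05)(0.00)] = 0.2250
  C_31 = (-0.05)(-0.15) − (-0.15)(1.00) = 0.1575
  C_32 = −[(0.90)(-0.15) − (-0.15)(-0.30)] = 0.1800
  C_33 = (0.90)(1.00) − (-0.05)(-0.30) = 0.8850
det(I−A) = Σ_j (I−A)_1j·C_1j = (0.90)(0.7625) + (-0.05)(0.2400) + (-0.15)(0.0750) = 0.6630
adj(I−A) = Cᵀ =
  [ 0.7625   0.0775   0.1575]
  [ 0.2400   0.7200   0.1800]
  [ 0.0750   0.2250   0.8850]
(I − A)⁻¹ = adj(I−A) / det(I−A) ≈
  [   1.1501     0.1169     0.2376]
  [   0.3620     1.0860     0.2715]
  [   0.1131     0.3394     1.3348]
First solve x = (I − A)⁻¹ d = adj(I−A)·d / det(I−A); in particular x_C = (0.7625·380 + 0.0775·90 + 0.1575·360) / 0.6630 = 353.425 / 0.6630 ≈ 533.0694.
Intermediate flow from C to C: z_CC = a_CC · x_C = 0.10 × 353.425 / 0.6630 = 35.3425 / 0.6630 ≈ 53.31.

z_CC = 53.31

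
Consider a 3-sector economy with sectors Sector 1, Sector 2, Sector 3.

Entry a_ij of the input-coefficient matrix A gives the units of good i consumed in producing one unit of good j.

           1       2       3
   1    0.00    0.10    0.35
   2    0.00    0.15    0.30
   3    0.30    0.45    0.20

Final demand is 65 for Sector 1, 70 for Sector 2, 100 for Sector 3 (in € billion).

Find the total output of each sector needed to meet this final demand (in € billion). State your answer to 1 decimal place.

I − A =
  [   1.00    -0.10    -0.35]
  [   0.00     0.85    -0.30]
  [  -0.30    -0.45     0.80]
Cofactors of I−A, C_ij = (−1)^(i+j)·(minor ij) (rows/columns in the sector order above):
  C_11 = (0.85)(0.80) − (-0.30)(-0.45) = 0.5450
  C_12 = −[(0.00)(0.80) − (-0.30)(-0.30)] = 0.0900
  C_13 = (0.00)(-0.45) − (0.85)(-0.30) = 0.2550
  C_21 = −[(-0.10)(0.80) − (-0.35)(-0.45)] = 0.2375
  C_22 = (1.00)(0.80) − (-0.35)(-0.30) = 0.6950
  C_23 = −[(1.00)(-0.45) − (-0.10)(-0.30)] = 0.4800
  C_31 = (-0.10)(-0.30) − (-0.35)(0.85) = 0.3275
  C_32 = −[(1.00)(-0.30) − (-0.35)(0.00)] = 0.3000
  C_33 = (1.00)(0.85) − (-0.10)(0.00) = 0.8500
det(I−A) = Σ_j (I−A)_1j·C_1j = (1.00)(0.5450) + (-0.10)(0.0900) + (-0.35)(0.2550) = 0.44675
adj(I−A) = Cᵀ =
  [ 0.5450   0.2375   0.3275]
  [ 0.0900   0.6950   0.3000]
  [ 0.2550   0.4800   0.8500]
(I − A)⁻¹ = adj(I−A) / det(I−A) ≈
  [   1.2199     0.5316     0.7331]
  [   0.2015     1.5557     0.6715]
  [   0.5708     1.0744     1.9026]
x = (I − A)⁻¹ d = adj(I−A)·d / det(I−A), with det(I−A) = 0.44675:
  x_1 = (0.5450·65 + 0.2375·70 + 0.3275·100) / 0.44675 = 84.80 / 0.44675 ≈ 189.8
  x_2 = (0.0900·65 + 0.6950·70 + 0.3000·100) / 0.44675 = 84.50 / 0.44675 ≈ 189.1
  x_3 = (0.2550·65 + 0.4800·70 + 0.8500·100) / 0.44675 = 135.175 / 0.44675 ≈ 302.6

x_1 = 189.8, x_2 = 189.1, x_3 = 302.6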